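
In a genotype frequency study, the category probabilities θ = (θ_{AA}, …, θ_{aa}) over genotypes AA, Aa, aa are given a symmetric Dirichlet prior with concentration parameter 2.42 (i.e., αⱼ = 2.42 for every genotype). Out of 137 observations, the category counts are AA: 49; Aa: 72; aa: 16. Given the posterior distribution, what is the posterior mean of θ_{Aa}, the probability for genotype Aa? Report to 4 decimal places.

The Dirichlet prior is conjugate to the Multinomial likelihood: each posterior αⱼ = prior αⱼ + observed count nⱼ.
Posterior concentration: (51.42, 74.42, 18.42), total = 144.26.
E[θ_{Aa}|data] = α_{Aa}/Σα = 74.42/144.26 = 0.5159.

0.5159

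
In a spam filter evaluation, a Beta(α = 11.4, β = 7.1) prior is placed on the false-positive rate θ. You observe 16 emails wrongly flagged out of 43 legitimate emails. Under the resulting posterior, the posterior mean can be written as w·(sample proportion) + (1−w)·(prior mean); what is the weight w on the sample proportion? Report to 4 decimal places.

The Beta prior is conjugate to a Binomial/Bernoulli likelihood; the update adds successes to α and failures to β.
Posterior mean = (α₀+k)/(α₀+β₀+n) = [n/(α₀+β₀+n)]·(k/n) + [(α₀+β₀)/(α₀+β₀+n)]·α₀/(α₀+β₀), so only n and the prior enter the weight.
The weight on the data is w = n/(α₀+β₀+n) = 43/(11.4+7.1+43) = 43/61.5 = 0.6992.

0.6992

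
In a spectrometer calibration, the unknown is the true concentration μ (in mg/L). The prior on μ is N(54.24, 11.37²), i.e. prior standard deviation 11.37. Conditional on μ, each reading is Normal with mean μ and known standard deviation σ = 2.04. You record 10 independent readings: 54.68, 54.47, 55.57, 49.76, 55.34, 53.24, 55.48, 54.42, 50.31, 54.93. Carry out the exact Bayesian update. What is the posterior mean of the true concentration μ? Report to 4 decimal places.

53.8213

For Normal data with known variance σ², a Normal(μ₀, σ₀²) prior on μ is conjugate. Posterior precision = 1/σ₀² + n/σ²; posterior mean is the precision-weighted average of μ₀ and x̄.
Σxᵢ = 54.68 + 54.47 + 55.57 + 49.76 + 55.34 + 53.24 + 55.48 + 54.42 + 50.31 + 54.93 = 538.2, so n·x̄ = 538.2.
σ₀² = 11.37² = 129.2769, σ² = 2.04² = 4.1616; σ² + n·σ₀² = 4.1616 + 10·129.2769 = 1296.9306.
Posterior mean = (μ₀/σ₀² + n·x̄/σ²)/(1/σ₀² + n/σ²) = (σ²·μ₀ + σ₀²·n·x̄)/(σ² + n·σ₀²) = (4.1616·54.24 + 129.2769·538.2)/1296.9306 = 69802.552764/1296.9306 = 53.8213.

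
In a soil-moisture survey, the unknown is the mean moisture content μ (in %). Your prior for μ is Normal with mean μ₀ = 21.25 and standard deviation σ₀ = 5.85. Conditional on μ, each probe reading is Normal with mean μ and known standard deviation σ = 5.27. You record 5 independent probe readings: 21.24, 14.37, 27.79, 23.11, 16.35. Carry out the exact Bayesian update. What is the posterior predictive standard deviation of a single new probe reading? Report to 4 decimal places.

5.7054

For Normal data with known variance σ², a Normal(μ₀, σ₀²) prior on μ is conjugate. Posterior precision = 1/σ₀² + n/σ²; posterior mean is the precision-weighted average of μ₀ and x̄.
σ₀² = 5.85² = 34.2225, σ² = 5.27² = 27.7729; σ² + n·σ₀² = 27.7729 + 5·34.2225 = 198.8854.
Posterior precision = 1/σ₀² + n/σ² = 1/34.2225 + 5/27.7729 = (σ² + n·σ₀²)/(σ₀²σ²) = 198.8854/(34.2225·27.7729); posterior variance σₙ² = σ₀²σ²/(σ² + n·σ₀²) = 34.2225·27.7729/198.8854 = 4.778923.
Predictive variance for one new observation = σₙ² + σ² = 34.2225·27.7729/198.8854 + 27.7729 = σ²·(σ₀² + 198.8854)/198.8854 = 27.7729·233.1079/198.8854 = 32.551823; SD = √(27.7729·233.1079/198.8854) = 5.7054.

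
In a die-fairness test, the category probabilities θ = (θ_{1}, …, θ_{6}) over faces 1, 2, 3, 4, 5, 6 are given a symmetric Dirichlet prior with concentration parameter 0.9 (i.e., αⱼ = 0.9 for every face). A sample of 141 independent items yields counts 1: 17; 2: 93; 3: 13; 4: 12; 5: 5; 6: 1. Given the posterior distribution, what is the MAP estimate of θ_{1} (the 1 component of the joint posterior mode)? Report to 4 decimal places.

The Dirichlet prior is conjugate to the Multinomial likelihood: each posterior αⱼ = prior αⱼ + observed count nⱼ.
Posterior concentration: (17.9, 93.9, 13.9, 12.9, 5.9, 1.9), total = 146.4.
Joint mode component: (α_{1}−1)/(Σα−K) = 16.9/140.4 = 0.1204.

0.1204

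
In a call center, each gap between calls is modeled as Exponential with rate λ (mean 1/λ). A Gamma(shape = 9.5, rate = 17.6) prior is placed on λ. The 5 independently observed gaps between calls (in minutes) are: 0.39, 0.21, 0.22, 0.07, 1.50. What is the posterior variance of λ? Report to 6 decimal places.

With a Gamma(shape α, rate β) prior on the exponential rate λ, the posterior after n observations with total T = Σxᵢ is Gamma(α+n, β+T).
Sum of observations T = 2.39 minutes; n = 5.
Posterior: Gamma(9.5+5, 17.6+2.39) = Gamma(14.5, 19.99).
Var = α/β² = 0.036286.

0.036286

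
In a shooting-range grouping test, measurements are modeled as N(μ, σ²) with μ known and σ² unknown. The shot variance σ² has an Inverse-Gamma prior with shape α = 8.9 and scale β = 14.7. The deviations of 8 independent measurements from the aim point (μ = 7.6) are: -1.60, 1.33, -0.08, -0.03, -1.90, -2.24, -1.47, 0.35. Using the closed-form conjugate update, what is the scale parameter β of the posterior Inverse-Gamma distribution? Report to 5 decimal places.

22.32360

With known mean μ and an Inverse-Gamma(α, β) prior on σ², the Normal likelihood is conjugate: posterior is Inv-Gamma(α + n/2, β + Σ(xᵢ−μ)²/2).
Σ(xᵢ−μ)² = (-1.60)² + (1.33)² + (-0.08)² + (-0.03)² + (-1.90)² + (-2.24)² + (-1.47)² + (0.35)² = 15.2472.
Posterior: Inv-Gamma(8.9 + 8/2, 14.7 + 15.2472/2) = Inv-Gamma(12.90, 22.32360).
Posterior β = 22.32360.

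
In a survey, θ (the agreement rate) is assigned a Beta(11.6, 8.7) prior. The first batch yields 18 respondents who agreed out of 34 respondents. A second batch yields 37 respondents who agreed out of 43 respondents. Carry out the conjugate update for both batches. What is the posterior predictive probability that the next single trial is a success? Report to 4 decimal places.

The Beta prior is conjugate to a Binomial/Bernoulli likelihood; the update adds successes to α and failures to β.
After batch 1: Beta(11.6+18, 8.7+16) = Beta(29.6, 24.7).
After batch 2: Beta(29.6+37, 24.7+6) = Beta(66.6, 30.7).
For a single future Bernoulli trial, P(success | data) = α/(α+β) = 0.6845.

0.6845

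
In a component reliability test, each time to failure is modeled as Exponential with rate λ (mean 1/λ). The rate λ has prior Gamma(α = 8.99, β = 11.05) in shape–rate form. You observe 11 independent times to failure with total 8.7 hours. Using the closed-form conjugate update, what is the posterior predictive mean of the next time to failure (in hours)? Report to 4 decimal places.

With a Gamma(shape α, rate β) prior on the exponential rate λ, the posterior after n observations with total T = Σxᵢ is Gamma(α+n, β+T).
Posterior: Gamma(8.99+11, 11.05+8.7) = Gamma(19.99, 19.75).
The predictive distribution for the next observation is Lomax; its mean is β/(α−1) = 19.75/18.99 = 1.0400.

1.0400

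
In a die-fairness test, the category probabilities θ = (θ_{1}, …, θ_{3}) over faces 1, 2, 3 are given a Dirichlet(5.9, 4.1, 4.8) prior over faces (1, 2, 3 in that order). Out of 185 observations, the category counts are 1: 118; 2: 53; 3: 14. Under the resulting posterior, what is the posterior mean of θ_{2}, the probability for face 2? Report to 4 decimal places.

0.2858

The Dirichlet prior is conjugate to the Multinomial likelihood: each posterior αⱼ = prior αⱼ + observed count nⱼ.
Posterior concentration: (123.9, 57.1, 18.8), total = 199.8.
E[θ_{2}|data] = α_{2}/Σα = 57.1/199.8 = 0.2858.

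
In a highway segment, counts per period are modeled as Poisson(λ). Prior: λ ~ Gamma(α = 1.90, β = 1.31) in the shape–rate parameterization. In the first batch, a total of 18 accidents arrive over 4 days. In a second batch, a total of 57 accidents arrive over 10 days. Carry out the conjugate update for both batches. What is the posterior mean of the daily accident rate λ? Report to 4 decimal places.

5.0229

With a Gamma(shape α, rate β) prior, the Poisson likelihood is conjugate: the posterior is Gamma(α + ΣXᵢ, β + n).
After batch 1: Gamma(α+S, β+n) = Gamma(1.90+18, 1.31+4) = Gamma(19.90, 5.31).
After batch 2: Gamma(α+S, β+n) = Gamma(19.90+57, 5.31+10) = Gamma(76.90, 15.31).
Posterior mean = α/β = 76.90/15.31 = 5.0229.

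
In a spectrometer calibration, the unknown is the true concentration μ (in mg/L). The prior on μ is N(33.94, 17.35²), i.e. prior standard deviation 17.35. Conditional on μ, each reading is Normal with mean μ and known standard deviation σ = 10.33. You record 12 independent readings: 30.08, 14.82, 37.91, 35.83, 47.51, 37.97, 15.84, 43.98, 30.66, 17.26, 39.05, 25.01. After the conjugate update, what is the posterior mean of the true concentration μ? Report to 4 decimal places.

For Normal data with known variance σ², a Normal(μ₀, σ₀²) prior on μ is conjugate. Posterior precision = 1/σ₀² + n/σ²; posterior mean is the precision-weighted average of μ₀ and x̄.
Σxᵢ = 30.08 + 14.82 + 37.91 + 35.83 + 47.51 + 37.97 + 15.84 + 43.98 + 30.66 + 17.26 + 39.05 + 25.01 = 375.92, so n·x̄ = 375.92.
σ₀² = 17.35² = 301.0225, σ² = 10.33² = 106.7089; σ² + n·σ₀² = 106.7089 + 12·301.0225 = 3718.9789.
Posterior mean = (μ₀/σ₀² + n·x̄/σ²)/(1/σ₀² + n/σ²) = (σ²·μ₀ + σ₀²·n·x̄)/(σ² + n·σ₀²) = (106.7089·33.94 + 301.0225·375.92)/3718.9789 = 116782.078266/3718.9789 = 31.4017.

31.4017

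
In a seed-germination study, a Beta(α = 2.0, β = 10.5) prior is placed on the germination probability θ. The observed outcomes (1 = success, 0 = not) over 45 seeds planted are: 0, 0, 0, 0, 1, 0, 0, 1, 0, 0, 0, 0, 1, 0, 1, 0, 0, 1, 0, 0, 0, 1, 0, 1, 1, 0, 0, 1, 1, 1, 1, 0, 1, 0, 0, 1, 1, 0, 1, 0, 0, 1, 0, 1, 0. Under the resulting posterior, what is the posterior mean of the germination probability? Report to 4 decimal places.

0.3478

The Beta prior is conjugate to a Binomial/Bernoulli likelihood; the update adds successes to α and failures to β.
Posterior: Beta(α+k, β+n−k) = Beta(2.0+18, 10.5+27) = Beta(20.0, 37.5).
Posterior mean = α/(α+β) = 20.0/57.5 = 0.3478.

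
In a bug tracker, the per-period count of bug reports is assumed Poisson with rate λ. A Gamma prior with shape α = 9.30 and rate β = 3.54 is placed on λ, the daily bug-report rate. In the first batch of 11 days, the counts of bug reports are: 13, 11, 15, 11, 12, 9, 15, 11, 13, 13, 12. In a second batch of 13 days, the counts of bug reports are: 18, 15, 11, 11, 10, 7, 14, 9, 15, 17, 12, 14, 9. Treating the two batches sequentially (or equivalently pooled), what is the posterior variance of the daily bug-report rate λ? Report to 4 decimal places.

With a Gamma(shape α, rate β) prior, the Poisson likelihood is conjugate: the posterior is Gamma(α + ΣXᵢ, β + n).
Batch 1: sum of counts S = 135 over n = 11 days.
After batch 1: Gamma(α+S, β+n) = Gamma(9.30+135, 3.54+11) = Gamma(144.30, 14.54).
Batch 2: sum of counts S = 162 over n = 13 days.
After batch 2: Gamma(α+S, β+n) = Gamma(144.30+162, 14.54+13) = Gamma(306.30, 27.54).
Var = α/β² = 306.30/27.54² = 0.4038.

0.4038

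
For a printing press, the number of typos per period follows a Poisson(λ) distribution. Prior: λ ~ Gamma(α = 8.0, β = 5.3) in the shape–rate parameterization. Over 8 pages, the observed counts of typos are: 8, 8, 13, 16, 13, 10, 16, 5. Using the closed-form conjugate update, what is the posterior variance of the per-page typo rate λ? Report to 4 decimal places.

With a Gamma(shape α, rate β) prior, the Poisson likelihood is conjugate: the posterior is Gamma(α + ΣXᵢ, β + n).
Sum of counts S = 89 over n = 8 pages.
Posterior: Gamma(α+S, β+n) = Gamma(8.0+89, 5.3+8) = Gamma(97.0, 13.3).
Var = α/β² = 97.0/13.3² = 0.5484.

0.5484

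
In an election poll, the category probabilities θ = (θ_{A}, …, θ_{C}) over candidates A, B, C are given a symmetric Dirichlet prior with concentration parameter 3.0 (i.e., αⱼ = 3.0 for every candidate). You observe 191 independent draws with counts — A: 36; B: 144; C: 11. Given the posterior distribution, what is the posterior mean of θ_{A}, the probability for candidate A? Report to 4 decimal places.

0.1950

The Dirichlet prior is conjugate to the Multinomial likelihood: each posterior αⱼ = prior αⱼ + observed count nⱼ.
Posterior concentration: (39.0, 147.0, 14.0), total = 200.0.
E[θ_{A}|data] = α_{A}/Σα = 39.0/200.0 = 0.1950.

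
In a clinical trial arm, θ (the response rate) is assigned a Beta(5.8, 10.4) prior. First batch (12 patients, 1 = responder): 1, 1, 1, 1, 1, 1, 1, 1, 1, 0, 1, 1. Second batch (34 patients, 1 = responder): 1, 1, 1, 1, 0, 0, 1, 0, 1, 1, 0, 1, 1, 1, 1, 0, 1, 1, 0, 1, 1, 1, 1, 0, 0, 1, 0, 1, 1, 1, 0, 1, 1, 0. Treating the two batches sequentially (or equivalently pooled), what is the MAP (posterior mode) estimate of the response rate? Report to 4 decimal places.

0.6445

The Beta prior is conjugate to a Binomial/Bernoulli likelihood; the update adds successes to α and failures to β.
After batch 1: Beta(5.8+11, 10.4+1) = Beta(16.8, 11.4).
After batch 2: Beta(16.8+23, 11.4+11) = Beta(39.8, 22.4).
Mode of Beta(a,b) for a,b>1 is (a−1)/(a+b−2) = 38.8/60.2 = 0.6445.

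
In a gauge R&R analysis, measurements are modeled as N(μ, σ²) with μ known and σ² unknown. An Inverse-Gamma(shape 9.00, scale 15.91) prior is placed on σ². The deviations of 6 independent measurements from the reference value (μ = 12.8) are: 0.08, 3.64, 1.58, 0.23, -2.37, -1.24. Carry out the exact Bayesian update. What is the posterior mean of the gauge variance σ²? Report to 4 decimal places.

2.4900

With known mean μ and an Inverse-Gamma(α, β) prior on σ², the Normal likelihood is conjugate: posterior is Inv-Gamma(α + n/2, β + Σ(xᵢ−μ)²/2).
Σ(xᵢ−μ)² = (0.08)² + (3.64)² + (1.58)² + (0.23)² + (-2.37)² + (-1.24)² = 22.9598.
Posterior: Inv-Gamma(9.00 + 6/2, 15.91 + 22.9598/2) = Inv-Gamma(12.00, 27.38990).
E[σ²|data] = β/(α−1) = 27.38990/11.00 = 2.4900.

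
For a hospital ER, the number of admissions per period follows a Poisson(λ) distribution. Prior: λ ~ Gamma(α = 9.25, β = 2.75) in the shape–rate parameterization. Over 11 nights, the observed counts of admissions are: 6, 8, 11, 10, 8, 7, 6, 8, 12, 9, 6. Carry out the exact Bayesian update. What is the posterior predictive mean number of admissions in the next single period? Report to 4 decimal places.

7.2909

With a Gamma(shape α, rate β) prior, the Poisson likelihood is conjugate: the posterior is Gamma(α + ΣXᵢ, β + n).
Sum of counts S = 91 over n = 11 nights.
Posterior: Gamma(α+S, β+n) = Gamma(9.25+91, 2.75+11) = Gamma(100.25, 13.75).
The predictive distribution for one future period is NegBinom with mean α/β = 7.2909.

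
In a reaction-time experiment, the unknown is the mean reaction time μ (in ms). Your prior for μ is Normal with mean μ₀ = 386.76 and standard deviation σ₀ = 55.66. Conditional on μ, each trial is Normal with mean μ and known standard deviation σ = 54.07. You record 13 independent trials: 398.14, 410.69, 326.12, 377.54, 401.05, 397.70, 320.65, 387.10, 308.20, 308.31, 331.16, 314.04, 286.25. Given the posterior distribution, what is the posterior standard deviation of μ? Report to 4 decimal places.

14.4800

For Normal data with known variance σ², a Normal(μ₀, σ₀²) prior on μ is conjugate. Posterior precision = 1/σ₀² + n/σ²; posterior mean is the precision-weighted average of μ₀ and x̄.
σ₀² = 55.66² = 3098.0356, σ² = 54.07² = 2923.5649; σ² + n·σ₀² = 2923.5649 + 13·3098.0356 = 43198.0277.
Posterior precision = 1/σ₀² + n/σ² = 1/3098.0356 + 13/2923.5649 = (σ² + n·σ₀²)/(σ₀²σ²) = 43198.0277/(3098.0356·2923.5649); posterior variance σₙ² = σ₀²σ²/(σ² + n·σ₀²) = 3098.0356·2923.5649/43198.0277 = 209.669483.
Posterior SD = √σₙ² = √(3098.0356·2923.5649/43198.0277) = 14.4800.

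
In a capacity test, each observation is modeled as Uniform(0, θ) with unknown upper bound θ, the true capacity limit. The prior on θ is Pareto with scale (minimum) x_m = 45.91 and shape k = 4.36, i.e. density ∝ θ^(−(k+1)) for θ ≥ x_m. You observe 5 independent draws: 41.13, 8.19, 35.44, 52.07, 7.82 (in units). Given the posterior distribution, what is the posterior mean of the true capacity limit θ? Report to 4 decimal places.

A Pareto(scale x_m, shape k) prior on the upper bound θ of Uniform(0, θ) is conjugate: posterior is Pareto(max(x_m, max xᵢ), k + n).
Sample maximum = 52.07; prior scale x_m = 45.91 → posterior scale = max = 52.07.
Posterior shape = 4.36 + 5 = 9.36.
E[θ|data] = k·x_m/(k−1) = 9.36·52.07/8.36 = 58.2985.

58.2985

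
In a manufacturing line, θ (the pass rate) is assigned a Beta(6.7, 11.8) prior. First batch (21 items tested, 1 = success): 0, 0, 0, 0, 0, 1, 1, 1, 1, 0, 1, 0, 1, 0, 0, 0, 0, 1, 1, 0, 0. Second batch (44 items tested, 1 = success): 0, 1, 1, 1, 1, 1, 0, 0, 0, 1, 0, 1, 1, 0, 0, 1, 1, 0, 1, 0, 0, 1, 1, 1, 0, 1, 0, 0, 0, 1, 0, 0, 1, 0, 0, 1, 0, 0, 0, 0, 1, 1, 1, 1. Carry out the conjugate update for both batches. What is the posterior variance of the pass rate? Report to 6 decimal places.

0.002915

The Beta prior is conjugate to a Binomial/Bernoulli likelihood; the update adds successes to α and failures to β.
After batch 1: Beta(6.7+8, 11.8+13) = Beta(14.7, 24.8).
After batch 2: Beta(14.7+22, 24.8+22) = Beta(36.7, 46.8).
Var = αβ/((α+β)²(α+β+1)) = 36.7·46.8/(83.5²·84.5) = 0.002915.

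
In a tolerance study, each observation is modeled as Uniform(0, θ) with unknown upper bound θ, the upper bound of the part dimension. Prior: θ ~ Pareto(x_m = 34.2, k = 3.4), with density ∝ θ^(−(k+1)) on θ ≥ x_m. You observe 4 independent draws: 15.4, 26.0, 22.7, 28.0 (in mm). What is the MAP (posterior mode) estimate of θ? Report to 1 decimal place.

34.2

A Pareto(scale x_m, shape k) prior on the upper bound θ of Uniform(0, θ) is conjugate: posterior is Pareto(max(x_m, max xᵢ), k + n).
Sample maximum = 28.0; prior scale x_m = 34.2 → posterior scale = max = 34.2.
Posterior shape = 3.4 + 4 = 7.4.
The Pareto density is decreasing on [x_m, ∞), so the mode is x_m = 34.2.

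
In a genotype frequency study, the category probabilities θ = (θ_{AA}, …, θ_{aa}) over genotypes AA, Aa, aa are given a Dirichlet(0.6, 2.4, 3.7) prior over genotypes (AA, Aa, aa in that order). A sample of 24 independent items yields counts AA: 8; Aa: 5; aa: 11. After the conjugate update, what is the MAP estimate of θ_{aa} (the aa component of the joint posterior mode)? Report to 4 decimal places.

0.4946

The Dirichlet prior is conjugate to the Multinomial likelihood: each posterior αⱼ = prior αⱼ + observed count nⱼ.
Posterior concentration: (8.6, 7.4, 14.7), total = 30.7.
Joint mode component: (α_{aa}−1)/(Σα−K) = 13.7/27.7 = 0.4946.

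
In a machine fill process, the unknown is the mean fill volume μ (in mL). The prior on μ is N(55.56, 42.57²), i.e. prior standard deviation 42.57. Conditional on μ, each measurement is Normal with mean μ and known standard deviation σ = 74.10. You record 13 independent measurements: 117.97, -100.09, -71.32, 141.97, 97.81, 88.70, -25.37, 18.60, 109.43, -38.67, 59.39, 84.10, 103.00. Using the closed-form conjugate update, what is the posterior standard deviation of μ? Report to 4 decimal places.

For Normal data with known variance σ², a Normal(μ₀, σ₀²) prior on μ is conjugate. Posterior precision = 1/σ₀² + n/σ²; posterior mean is the precision-weighted average of μ₀ and x̄.
σ₀² = 42.57² = 1812.2049, σ² = 74.10² = 5490.81; σ² + n·σ₀² = 5490.81 + 13·1812.2049 = 29049.4737.
Posterior precision = 1/σ₀² + n/σ² = 1/1812.2049 + 13/5490.81 = (σ² + n·σ₀²)/(σ₀²σ²) = 29049.4737/(1812.2049·5490.81); posterior variance σₙ² = σ₀²σ²/(σ² + n·σ₀²) = 1812.2049·5490.81/29049.4737 = 342.535389.
Posterior SD = √σₙ² = √(1812.2049·5490.81/29049.4737) = 18.5077.

18.5077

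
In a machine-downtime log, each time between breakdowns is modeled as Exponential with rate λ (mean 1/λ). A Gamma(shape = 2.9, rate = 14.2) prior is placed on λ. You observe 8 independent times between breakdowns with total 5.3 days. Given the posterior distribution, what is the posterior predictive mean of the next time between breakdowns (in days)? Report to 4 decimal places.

With a Gamma(shape α, rate β) prior on the exponential rate λ, the posterior after n observations with total T = Σxᵢ is Gamma(α+n, β+T).
Posterior: Gamma(2.9+8, 14.2+5.3) = Gamma(10.9, 19.5).
The predictive distribution for the next observation is Lomax; its mean is β/(α−1) = 19.5/9.9 = 1.9697.

1.9697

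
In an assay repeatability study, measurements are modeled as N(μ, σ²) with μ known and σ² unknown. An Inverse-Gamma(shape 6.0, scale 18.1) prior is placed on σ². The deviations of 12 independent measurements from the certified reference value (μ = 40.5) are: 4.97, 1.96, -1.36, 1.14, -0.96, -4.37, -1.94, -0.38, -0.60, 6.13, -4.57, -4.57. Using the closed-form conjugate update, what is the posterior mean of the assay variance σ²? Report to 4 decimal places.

7.7966

With known mean μ and an Inverse-Gamma(α, β) prior on σ², the Normal likelihood is conjugate: posterior is Inv-Gamma(α + n/2, β + Σ(xᵢ−μ)²/2).
Σ(xᵢ−μ)² = (4.97)² + (1.96)² + (-1.36)² + (1.14)² + (-0.96)² + (-4.37)² + (-1.94)² + (-0.38)² + (-0.60)² + (6.13)² + (-4.57)² + (-4.57)² = 135.3249.
Posterior: Inv-Gamma(6.0 + 12/2, 18.1 + 135.3249/2) = Inv-Gamma(12.00, 85.76245).
E[σ²|data] = β/(α−1) = 85.76245/11.00 = 7.7966.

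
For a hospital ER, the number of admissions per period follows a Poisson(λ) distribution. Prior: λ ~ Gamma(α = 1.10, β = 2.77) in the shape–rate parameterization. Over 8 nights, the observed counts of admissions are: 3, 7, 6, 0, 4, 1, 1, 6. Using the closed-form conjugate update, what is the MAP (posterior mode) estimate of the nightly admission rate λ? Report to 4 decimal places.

2.6091

With a Gamma(shape α, rate β) prior, the Poisson likelihood is conjugate: the posterior is Gamma(α + ΣXᵢ, β + n).
Sum of counts S = 28 over n = 8 nights.
Posterior: Gamma(α+S, β+n) = Gamma(1.10+28, 2.77+8) = Gamma(29.10, 10.77).
Mode of Gamma(α,β) for α≥1 is (α−1)/β = 28.10/10.77 = 2.6091.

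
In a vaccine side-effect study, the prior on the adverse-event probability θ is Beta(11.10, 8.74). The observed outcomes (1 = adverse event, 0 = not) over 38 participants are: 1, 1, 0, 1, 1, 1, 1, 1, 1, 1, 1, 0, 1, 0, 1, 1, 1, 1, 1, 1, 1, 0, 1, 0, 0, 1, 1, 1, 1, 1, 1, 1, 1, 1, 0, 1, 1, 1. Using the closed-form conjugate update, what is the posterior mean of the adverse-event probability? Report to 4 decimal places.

0.7279

The Beta prior is conjugate to a Binomial/Bernoulli likelihood; the update adds successes to α and failures to β.
Posterior: Beta(α+k, β+n−k) = Beta(11.10+31, 8.74+7) = Beta(42.10, 15.74).
Posterior mean = α/(α+β) = 42.10/57.84 = 0.7279.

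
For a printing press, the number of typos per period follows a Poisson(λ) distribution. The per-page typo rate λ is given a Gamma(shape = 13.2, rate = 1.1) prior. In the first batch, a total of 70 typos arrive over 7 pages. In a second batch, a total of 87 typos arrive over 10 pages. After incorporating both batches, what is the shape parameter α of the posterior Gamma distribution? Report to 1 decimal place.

170.2

With a Gamma(shape α, rate β) prior, the Poisson likelihood is conjugate: the posterior is Gamma(α + ΣXᵢ, β + n).
After batch 1: Gamma(α+S, β+n) = Gamma(13.2+70, 1.1+7) = Gamma(83.2, 8.1).
After batch 2: Gamma(α+S, β+n) = Gamma(83.2+87, 8.1+10) = Gamma(170.2, 18.1).
Posterior α = 170.2.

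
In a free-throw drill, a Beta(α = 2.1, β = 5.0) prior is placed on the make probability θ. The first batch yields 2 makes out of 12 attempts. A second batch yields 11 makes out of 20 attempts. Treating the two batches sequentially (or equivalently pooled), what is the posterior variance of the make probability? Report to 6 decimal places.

0.005911

The Beta prior is conjugate to a Binomial/Bernoulli likelihood; the update adds successes to α and failures to β.
After batch 1: Beta(2.1+2, 5.0+10) = Beta(4.1, 15.0).
After batch 2: Beta(4.1+11, 15.0+9) = Beta(15.1, 24.0).
Var = αβ/((α+β)²(α+β+1)) = 15.1·24.0/(39.1²·40.1) = 0.005911.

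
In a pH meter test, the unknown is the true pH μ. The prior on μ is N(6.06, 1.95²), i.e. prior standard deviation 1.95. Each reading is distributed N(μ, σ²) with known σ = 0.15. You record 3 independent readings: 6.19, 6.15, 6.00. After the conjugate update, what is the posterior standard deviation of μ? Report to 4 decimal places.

0.0865

For Normal data with known variance σ², a Normal(μ₀, σ₀²) prior on μ is conjugate. Posterior precision = 1/σ₀² + n/σ²; posterior mean is the precision-weighted average of μ₀ and x̄.
σ₀² = 1.95² = 3.8025, σ² = 0.15² = 0.0225; σ² + n·σ₀² = 0.0225 + 3·3.8025 = 11.43.
Posterior precision = 1/σ₀² + n/σ² = 1/3.8025 + 3/0.0225 = (σ² + n·σ₀²)/(σ₀²σ²) = 11.43/(3.8025·0.0225); posterior variance σₙ² = σ₀²σ²/(σ² + n·σ₀²) = 3.8025·0.0225/11.43 = 0.007485.
Posterior SD = √σₙ² = √(3.8025·0.0225/11.43) = 0.0865.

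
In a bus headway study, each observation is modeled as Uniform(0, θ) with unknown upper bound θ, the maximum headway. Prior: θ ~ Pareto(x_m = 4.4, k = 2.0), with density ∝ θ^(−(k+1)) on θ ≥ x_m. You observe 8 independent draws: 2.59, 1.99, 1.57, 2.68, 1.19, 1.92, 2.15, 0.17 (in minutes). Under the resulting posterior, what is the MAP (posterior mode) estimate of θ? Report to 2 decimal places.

4.40

A Pareto(scale x_m, shape k) prior on the upper bound θ of Uniform(0, θ) is conjugate: posterior is Pareto(max(x_m, max xᵢ), k + n).
Sample maximum = 2.68; prior scale x_m = 4.4 → posterior scale = max = 4.40.
Posterior shape = 2.0 + 8 = 10.0.
The Pareto density is decreasing on [x_m, ∞), so the mode is x_m = 4.40.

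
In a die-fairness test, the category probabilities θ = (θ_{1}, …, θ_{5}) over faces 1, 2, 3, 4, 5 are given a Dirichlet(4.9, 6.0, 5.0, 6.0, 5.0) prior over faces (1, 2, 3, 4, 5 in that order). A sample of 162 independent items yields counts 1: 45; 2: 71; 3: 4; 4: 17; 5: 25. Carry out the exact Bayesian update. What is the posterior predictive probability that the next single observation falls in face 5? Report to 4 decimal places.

0.1588

The Dirichlet prior is conjugate to the Multinomial likelihood: each posterior αⱼ = prior αⱼ + observed count nⱼ.
Posterior concentration: (49.9, 77.0, 9.0, 23.0, 30.0), total = 188.9.
P(next = 5 | data) = α_{5}/Σα = 0.1588.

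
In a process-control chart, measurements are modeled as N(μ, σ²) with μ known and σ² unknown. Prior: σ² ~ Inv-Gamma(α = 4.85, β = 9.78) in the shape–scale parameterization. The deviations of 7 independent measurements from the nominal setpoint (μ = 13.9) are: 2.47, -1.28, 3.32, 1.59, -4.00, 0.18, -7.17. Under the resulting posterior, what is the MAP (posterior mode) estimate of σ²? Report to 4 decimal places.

With known mean μ and an Inverse-Gamma(α, β) prior on σ², the Normal likelihood is conjugate: posterior is Inv-Gamma(α + n/2, β + Σ(xᵢ−μ)²/2).
Σ(xᵢ−μ)² = (2.47)² + (-1.28)² + (3.32)² + (1.59)² + (-4.00)² + (0.18)² + (-7.17)² = 88.7311.
Posterior: Inv-Gamma(4.85 + 7/2, 9.78 + 88.7311/2) = Inv-Gamma(8.35, 54.14555).
Mode = β/(α+1) = 54.14555/9.35 = 5.7910.

5.7910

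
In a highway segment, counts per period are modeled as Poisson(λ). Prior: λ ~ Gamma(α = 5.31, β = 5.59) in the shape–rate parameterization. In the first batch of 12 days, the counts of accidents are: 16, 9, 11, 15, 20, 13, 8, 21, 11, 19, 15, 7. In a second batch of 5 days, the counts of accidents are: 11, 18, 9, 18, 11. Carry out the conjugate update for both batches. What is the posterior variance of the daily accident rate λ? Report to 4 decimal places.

With a Gamma(shape α, rate β) prior, the Poisson likelihood is conjugate: the posterior is Gamma(α + ΣXᵢ, β + n).
Batch 1: sum of counts S = 165 over n = 12 days.
After batch 1: Gamma(α+S, β+n) = Gamma(5.31+165, 5.59+12) = Gamma(170.31, 17.59).
Batch 2: sum of counts S = 67 over n = 5 days.
After batch 2: Gamma(α+S, β+n) = Gamma(170.31+67, 17.59+5) = Gamma(237.31, 22.59).
Var = α/β² = 237.31/22.59² = 0.4650.

0.4650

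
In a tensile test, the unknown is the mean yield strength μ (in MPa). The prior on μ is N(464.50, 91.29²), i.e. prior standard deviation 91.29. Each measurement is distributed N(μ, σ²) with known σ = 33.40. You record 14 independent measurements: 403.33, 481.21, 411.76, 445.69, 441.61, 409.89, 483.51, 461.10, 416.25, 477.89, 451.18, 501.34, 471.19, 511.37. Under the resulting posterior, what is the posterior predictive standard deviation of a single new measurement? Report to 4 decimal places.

For Normal data with known variance σ², a Normal(μ₀, σ₀²) prior on μ is conjugate. Posterior precision = 1/σ₀² + n/σ²; posterior mean is the precision-weighted average of μ₀ and x̄.
σ₀² = 91.29² = 8333.8641, σ² = 33.40² = 1115.56; σ² + n·σ₀² = 1115.56 + 14·8333.8641 = 117789.6574.
Posterior precision = 1/σ₀² + n/σ² = 1/8333.8641 + 14/1115.56 = (σ² + n·σ₀²)/(σ₀²σ²) = 117789.6574/(8333.8641·1115.56); posterior variance σₙ² = σ₀²σ²/(σ² + n·σ₀²) = 8333.8641·1115.56/117789.6574 = 78.928198.
Predictive variance for one new observation = σₙ² + σ² = 8333.8641·1115.56/117789.6574 + 1115.56 = σ²·(σ₀² + 117789.6574)/117789.6574 = 1115.56·126123.5215/117789.6574 = 1194.488198; SD = √(1115.56·126123.5215/117789.6574) = 34.5614.

34.5614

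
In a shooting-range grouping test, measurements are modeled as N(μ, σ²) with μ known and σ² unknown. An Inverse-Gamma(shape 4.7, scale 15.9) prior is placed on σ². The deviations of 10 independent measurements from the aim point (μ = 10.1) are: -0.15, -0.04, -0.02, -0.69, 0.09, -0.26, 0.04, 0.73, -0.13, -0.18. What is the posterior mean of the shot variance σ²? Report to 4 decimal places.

With known mean μ and an Inverse-Gamma(α, β) prior on σ², the Normal likelihood is conjugate: posterior is Inv-Gamma(α + n/2, β + Σ(xᵢ−μ)²/2).
Σ(xᵢ−μ)² = (-0.15)² + (-0.04)² + (-0.02)² + (-0.69)² + (0.09)² + (-0.26)² + (0.04)² + (0.73)² + (-0.13)² + (-0.18)² = 1.1601.
Posterior: Inv-Gamma(4.7 + 10/2, 15.9 + 1.1601/2) = Inv-Gamma(9.70, 16.48005).
E[σ²|data] = β/(α−1) = 16.48005/8.70 = 1.8943.

1.8943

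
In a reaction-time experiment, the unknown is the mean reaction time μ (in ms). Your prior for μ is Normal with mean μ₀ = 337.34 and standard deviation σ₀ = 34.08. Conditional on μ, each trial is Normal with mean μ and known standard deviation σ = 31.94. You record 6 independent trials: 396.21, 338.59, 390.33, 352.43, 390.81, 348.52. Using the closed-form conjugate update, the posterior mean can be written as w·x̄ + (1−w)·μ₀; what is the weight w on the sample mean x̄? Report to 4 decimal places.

0.8723

For Normal data with known variance σ², a Normal(μ₀, σ₀²) prior on μ is conjugate. Posterior precision = 1/σ₀² + n/σ²; posterior mean is the precision-weighted average of μ₀ and x̄.
σ₀² = 34.08² = 1161.4464, σ² = 31.94² = 1020.1636. Prior precision 1/σ₀² = 1/1161.4464; data precision n/σ² = 6/1020.1636.
w = (n/σ²)/(1/σ₀² + n/σ²) = n·σ₀²/(σ² + n·σ₀²) = 6·1161.4464/(1020.1636 + 6·1161.4464) = 6968.6784/7988.842 = 0.8723.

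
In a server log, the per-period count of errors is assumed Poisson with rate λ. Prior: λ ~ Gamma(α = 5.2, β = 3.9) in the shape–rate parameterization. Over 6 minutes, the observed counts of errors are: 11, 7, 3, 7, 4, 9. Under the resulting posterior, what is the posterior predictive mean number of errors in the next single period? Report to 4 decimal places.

With a Gamma(shape α, rate β) prior, the Poisson likelihood is conjugate: the posterior is Gamma(α + ΣXᵢ, β + n).
Sum of counts S = 41 over n = 6 minutes.
Posterior: Gamma(α+S, β+n) = Gamma(5.2+41, 3.9+6) = Gamma(46.2, 9.9).
The predictive distribution for one future period is NegBinom with mean α/β = 4.6667.

4.6667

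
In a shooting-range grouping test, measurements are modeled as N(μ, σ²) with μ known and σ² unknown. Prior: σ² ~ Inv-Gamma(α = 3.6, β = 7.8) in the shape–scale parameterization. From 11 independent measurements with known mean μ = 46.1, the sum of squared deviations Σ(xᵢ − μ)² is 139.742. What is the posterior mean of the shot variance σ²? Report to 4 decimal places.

9.5890

With known mean μ and an Inverse-Gamma(α, β) prior on σ², the Normal likelihood is conjugate: posterior is Inv-Gamma(α + n/2, β + Σ(xᵢ−μ)²/2).
Posterior: Inv-Gamma(3.6 + 11/2, 7.8 + 139.742/2) = Inv-Gamma(9.10, 77.6710).
E[σ²|data] = β/(α−1) = 77.6710/8.10 = 9.5890.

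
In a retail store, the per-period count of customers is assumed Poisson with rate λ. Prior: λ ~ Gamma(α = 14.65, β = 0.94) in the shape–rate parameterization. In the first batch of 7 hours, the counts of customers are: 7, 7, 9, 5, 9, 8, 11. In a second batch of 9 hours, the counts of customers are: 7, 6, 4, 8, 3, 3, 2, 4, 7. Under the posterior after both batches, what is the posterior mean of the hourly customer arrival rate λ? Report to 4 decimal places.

6.7680

With a Gamma(shape α, rate β) prior, the Poisson likelihood is conjugate: the posterior is Gamma(α + ΣXᵢ, β + n).
Batch 1: sum of counts S = 56 over n = 7 hours.
After batch 1: Gamma(α+S, β+n) = Gamma(14.65+56, 0.94+7) = Gamma(70.65, 7.94).
Batch 2: sum of counts S = 44 over n = 9 hours.
After batch 2: Gamma(α+S, β+n) = Gamma(70.65+44, 7.94+9) = Gamma(114.65, 16.94).
Posterior mean = α/β = 114.65/16.94 = 6.7680.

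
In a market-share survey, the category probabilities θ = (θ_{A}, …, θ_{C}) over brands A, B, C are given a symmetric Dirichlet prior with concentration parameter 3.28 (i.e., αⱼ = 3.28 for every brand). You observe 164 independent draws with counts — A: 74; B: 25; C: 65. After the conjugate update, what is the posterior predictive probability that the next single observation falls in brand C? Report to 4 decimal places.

The Dirichlet prior is conjugate to the Multinomial likelihood: each posterior αⱼ = prior αⱼ + observed count nⱼ.
Posterior concentration: (77.28, 28.28, 68.28), total = 173.84.
P(next = C | data) = α_{C}/Σα = 0.3928.

0.3928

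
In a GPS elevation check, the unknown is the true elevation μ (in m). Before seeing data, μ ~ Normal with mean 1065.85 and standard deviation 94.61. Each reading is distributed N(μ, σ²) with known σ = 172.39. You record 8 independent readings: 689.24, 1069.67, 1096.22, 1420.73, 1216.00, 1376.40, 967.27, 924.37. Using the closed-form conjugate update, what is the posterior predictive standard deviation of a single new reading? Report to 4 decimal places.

179.8432

For Normal data with known variance σ², a Normal(μ₀, σ₀²) prior on μ is conjugate. Posterior precision = 1/σ₀² + n/σ²; posterior mean is the precision-weighted average of μ₀ and x̄.
σ₀² = 94.61² = 8951.0521, σ² = 172.39² = 29718.3121; σ² + n·σ₀² = 29718.3121 + 8·8951.0521 = 101326.7289.
Posterior precision = 1/σ₀² + n/σ² = 1/8951.0521 + 8/29718.3121 = (σ² + n·σ₀²)/(σ₀²σ²) = 101326.7289/(8951.0521·29718.3121); posterior variance σₙ² = σ₀²σ²/(σ² + n·σ₀²) = 8951.0521·29718.3121/101326.7289 = 2625.271365.
Predictive variance for one new observation = σₙ² + σ² = 8951.0521·29718.3121/101326.7289 + 29718.3121 = σ²·(σ₀² + 101326.7289)/101326.7289 = 29718.3121·110277.781/101326.7289 = 32343.583465; SD = √(29718.3121·110277.781/101326.7289) = 179.8432.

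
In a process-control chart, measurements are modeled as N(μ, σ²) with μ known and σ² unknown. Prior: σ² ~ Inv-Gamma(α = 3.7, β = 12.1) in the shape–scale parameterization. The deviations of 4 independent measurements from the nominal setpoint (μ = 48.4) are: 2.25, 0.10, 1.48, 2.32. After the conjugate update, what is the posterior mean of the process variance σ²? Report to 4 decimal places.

3.9197

With known mean μ and an Inverse-Gamma(α, β) prior on σ², the Normal likelihood is conjugate: posterior is Inv-Gamma(α + n/2, β + Σ(xᵢ−μ)²/2).
Σ(xᵢ−μ)² = (2.25)² + (0.10)² + (1.48)² + (2.32)² = 12.6453.
Posterior: Inv-Gamma(3.7 + 4/2, 12.1 + 12.6453/2) = Inv-Gamma(5.70, 18.42265).
E[σ²|data] = β/(α−1) = 18.42265/4.70 = 3.9197.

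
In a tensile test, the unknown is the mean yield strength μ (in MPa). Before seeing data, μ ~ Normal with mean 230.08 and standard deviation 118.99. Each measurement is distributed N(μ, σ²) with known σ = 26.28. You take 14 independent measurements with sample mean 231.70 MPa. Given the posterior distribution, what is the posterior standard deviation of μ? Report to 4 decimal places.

7.0114

For Normal data with known variance σ², a Normal(μ₀, σ₀²) prior on μ is conjugate. Posterior precision = 1/σ₀² + n/σ²; posterior mean is the precision-weighted average of μ₀ and x̄.
σ₀² = 118.99² = 14158.6201, σ² = 26.28² = 690.6384; σ² + n·σ₀² = 690.6384 + 14·14158.6201 = 198911.3198.
Posterior precision = 1/σ₀² + n/σ² = 1/14158.6201 + 14/690.6384 = (σ² + n·σ₀²)/(σ₀²σ²) = 198911.3198/(14158.6201·690.6384); posterior variance σₙ² = σ₀²σ²/(σ² + n·σ₀²) = 14158.6201·690.6384/198911.3198 = 49.160031.
Posterior SD = √σₙ² = √(14158.6201·690.6384/198911.3198) = 7.0114.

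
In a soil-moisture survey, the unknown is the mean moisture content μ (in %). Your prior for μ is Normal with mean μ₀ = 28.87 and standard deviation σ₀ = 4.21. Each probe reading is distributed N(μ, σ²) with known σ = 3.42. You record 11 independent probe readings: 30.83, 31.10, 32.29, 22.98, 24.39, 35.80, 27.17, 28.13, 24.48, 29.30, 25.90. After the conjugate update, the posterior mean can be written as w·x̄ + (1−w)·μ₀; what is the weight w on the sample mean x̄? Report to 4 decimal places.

For Normal data with known variance σ², a Normal(μ₀, σ₀²) prior on μ is conjugate. Posterior precision = 1/σ₀² + n/σ²; posterior mean is the precision-weighted average of μ₀ and x̄.
σ₀² = 4.21² = 17.7241, σ² = 3.42² = 11.6964. Prior precision 1/σ₀² = 1/17.7241; data precision n/σ² = 11/11.6964.
w = (n/σ²)/(1/σ₀² + n/σ²) = n·σ₀²/(σ² + n·σ₀²) = 11·17.7241/(11.6964 + 11·17.7241) = 194.9651/206.6615 = 0.9434.

0.9434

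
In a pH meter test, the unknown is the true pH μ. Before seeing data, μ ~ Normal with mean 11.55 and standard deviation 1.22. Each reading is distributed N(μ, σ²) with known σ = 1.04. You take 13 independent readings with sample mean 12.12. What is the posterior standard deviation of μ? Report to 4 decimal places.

For Normal data with known variance σ², a Normal(μ₀, σ₀²) prior on μ is conjugate. Posterior precision = 1/σ₀² + n/σ²; posterior mean is the precision-weighted average of μ₀ and x̄.
σ₀² = 1.22² = 1.4884, σ² = 1.04² = 1.0816; σ² + n·σ₀² = 1.0816 + 13·1.4884 = 20.4308.
Posterior precision = 1/σ₀² + n/σ² = 1/1.4884 + 13/1.0816 = (σ² + n·σ₀²)/(σ₀²σ²) = 20.4308/(1.4884·1.0816); posterior variance σₙ² = σ₀²σ²/(σ² + n·σ₀²) = 1.4884·1.0816/20.4308 = 0.078795.
Posterior SD = √σₙ² = √(1.4884·1.0816/20.4308) = 0.2807.

0.2807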